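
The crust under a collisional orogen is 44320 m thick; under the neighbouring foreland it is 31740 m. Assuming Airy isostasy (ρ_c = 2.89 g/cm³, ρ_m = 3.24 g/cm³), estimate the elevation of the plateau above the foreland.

Excess crust Δ = 44320 m − 31740 m = 12580 m, split between elevation h and root r with h + r = Δ.
Airy balance ρ_c h = (ρ_m − ρ_c) r gives r = h ρ_c/(ρ_m − ρ_c), so h (1 + ρ_c/(ρ_m − ρ_c)) = Δ, i.e. h = Δ (ρ_m − ρ_c)/ρ_m.
h = 12580 m × 0.35/3.24 = 1360 m.

1360 m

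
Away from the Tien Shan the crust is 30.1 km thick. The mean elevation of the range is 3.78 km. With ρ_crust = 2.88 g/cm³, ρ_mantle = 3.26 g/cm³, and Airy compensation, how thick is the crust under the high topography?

62.5 km

Root depth r = h ρ_c / (ρ_m − ρ_c) = 3.78 km × 2.88 / 0.38 = 28.65 km.
Total thickness = T + h + r = 30.1 km + 3.78 km + 28.65 km = 62.5 km.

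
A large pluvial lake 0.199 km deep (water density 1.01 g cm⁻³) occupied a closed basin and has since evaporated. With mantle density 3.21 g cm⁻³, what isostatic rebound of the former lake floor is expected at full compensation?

0.0626 km

u = d ρ_w/ρ_m = 0.199 km × 1.01/3.21 = 0.0626 km.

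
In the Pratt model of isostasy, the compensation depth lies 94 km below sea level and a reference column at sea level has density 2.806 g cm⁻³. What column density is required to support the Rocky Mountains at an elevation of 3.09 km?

Pratt balance: ρ_ref D = ρ (D + h).
ρ = ρ_ref D/(D + h) = 2.806 × 94 km/(94 km + 3.09 km) = 2.72 g cm⁻³.

2.72 g cm⁻³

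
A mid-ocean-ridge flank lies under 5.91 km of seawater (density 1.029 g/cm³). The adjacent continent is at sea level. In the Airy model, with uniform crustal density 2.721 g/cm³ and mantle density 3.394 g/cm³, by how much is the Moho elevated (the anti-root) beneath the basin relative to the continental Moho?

14.9 km

Isostatic balance requires: replacing crust with seawater at the top is compensated by replacing crust with mantle at the base: d (ρ_c − ρ_w) = a (ρ_m − ρ_c).
a = d (ρ_c − ρ_w)/(ρ_m − ρ_c) = 5.91 km × 1.692/0.673 = 14.9 km.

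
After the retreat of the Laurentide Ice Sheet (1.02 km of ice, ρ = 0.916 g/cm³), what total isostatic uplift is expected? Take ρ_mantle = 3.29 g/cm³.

0.284 km

Removing the load lets mantle flow back in; uplift u satisfies ρ_ice t = ρ_m u.
u = t ρ_ice/ρ_m = 1.02 km × 0.916/3.29 = 0.284 km.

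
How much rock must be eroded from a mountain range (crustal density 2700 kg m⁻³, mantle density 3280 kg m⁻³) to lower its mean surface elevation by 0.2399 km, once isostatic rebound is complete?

1.36 km

Net drop Δ = e − u = e − e ρ_c/ρ_m = e (ρ_m − ρ_c)/ρ_m.
e = Δ ρ_m/(ρ_m − ρ_c) = 0.2399 km × 3280/580 = 1.36 km.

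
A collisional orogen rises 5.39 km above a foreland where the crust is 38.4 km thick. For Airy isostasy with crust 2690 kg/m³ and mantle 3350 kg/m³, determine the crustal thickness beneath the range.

65.8 km

Root depth r = h ρ_c / (ρ_m − ρ_c) = 5.39 km × 2690 / 660 = 21.97 km.
Total thickness = T + h + r = 38.4 km + 5.39 km + 21.97 km = 65.8 km.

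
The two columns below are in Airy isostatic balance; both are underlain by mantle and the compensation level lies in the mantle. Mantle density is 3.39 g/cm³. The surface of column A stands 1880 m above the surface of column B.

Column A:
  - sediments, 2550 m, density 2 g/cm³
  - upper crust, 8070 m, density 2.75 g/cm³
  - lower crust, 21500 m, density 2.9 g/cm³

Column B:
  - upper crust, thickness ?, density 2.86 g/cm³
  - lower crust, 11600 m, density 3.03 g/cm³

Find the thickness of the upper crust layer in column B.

16400 m

Take the compensation level at the base of the deeper column (depth z_c below the surface of column A) and equate Σ ρ_i t_i down to z_c; mantle fills any gap and the z_c terms cancel.
Column A: 2550×2 + 8070×2.75 + 21500×2.9 + (z_c − 32120)×3.39
Column B: 1880×0 + x×2.86 + 11600×3.03 + (z_c − 1880 − 11600 − x)×3.39
The z_c×3.39 term appears on both sides and cancels. Collect the known terms of each column as K = Σ(ρt)_known − 3.39 × (depth of known layers): K_A = 89642.5 − 3.39×32120 = −19244.3; K_B = 35148 − 3.39×(1880 + 11600) = −10549.2.
Balance: K_A = K_B − x×(3.39 − 2.86), so x = (K_B − K_A)/(3.39 − 2.86) = 8695.1/0.53 = 16400 m.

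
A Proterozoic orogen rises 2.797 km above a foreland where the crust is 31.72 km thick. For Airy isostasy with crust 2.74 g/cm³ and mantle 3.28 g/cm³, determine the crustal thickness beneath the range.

48.7 km

Root depth r = h ρ_c / (ρ_m − ρ_c) = 2.797 km × 2.74 / 0.54 = 14.19 km.
Total thickness = T + h + r = 31.72 km + 2.797 km + 14.19 km = 48.7 km.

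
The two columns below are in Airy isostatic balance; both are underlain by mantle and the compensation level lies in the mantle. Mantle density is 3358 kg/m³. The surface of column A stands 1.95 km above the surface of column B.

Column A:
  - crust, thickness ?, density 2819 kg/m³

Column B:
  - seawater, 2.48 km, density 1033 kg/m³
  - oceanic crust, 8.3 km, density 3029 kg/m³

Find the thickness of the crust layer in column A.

Take the compensation level at the base of the deeper column (depth z_c below the surface of column A) and equate Σ ρ_i t_i down to z_c; mantle fills any gap and the z_c terms cancel.
Column A: x×2819 + (z_c − 0 − x)×3358
Column B: 1.95×0 + 2.48×1033 + 8.3×3029 + (z_c − 1.95 − 10.78)×3358
The z_c×3358 term appears on both sides and cancels. Collect the known terms of each column as K = Σ(ρt)_known − 3358 × (depth of known layers): K_A = 0 − 3358×0 = 0; K_B = 27702.54 − 3358×(1.95 + 10.78) = −15044.8.
Balance: K_A − x×(3358 − 2819) = K_B, so x = (K_A − K_B)/(3358 − 2819) = 15044.8/539 = 27.9 km.

27.9 km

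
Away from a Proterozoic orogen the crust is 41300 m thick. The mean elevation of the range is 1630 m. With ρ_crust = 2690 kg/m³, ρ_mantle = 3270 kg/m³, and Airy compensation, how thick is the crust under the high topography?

50500 m

Root depth r = h ρ_c / (ρ_m − ρ_c) = 1630 m × 2690 / 580 = 7560 m.
Total thickness = T + h + r = 41300 m + 1630 m + 7560 m = 50500 m.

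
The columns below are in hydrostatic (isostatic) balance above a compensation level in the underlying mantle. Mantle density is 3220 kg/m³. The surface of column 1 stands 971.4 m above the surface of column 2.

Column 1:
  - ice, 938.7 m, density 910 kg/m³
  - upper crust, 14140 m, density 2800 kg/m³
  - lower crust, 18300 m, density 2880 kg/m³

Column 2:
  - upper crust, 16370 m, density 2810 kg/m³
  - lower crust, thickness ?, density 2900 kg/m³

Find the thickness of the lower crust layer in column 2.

Take the compensation level at the base of the deeper column (depth z_c below the surface of column 1) and equate Σ ρ_i t_i down to z_c; mantle fills any gap and the z_c terms cancel.
Column 1: 938.7×910 + 14140×2800 + 18300×2880 + (z_c − 33378.7)×3220
Column 2: 971.4×0 + 16370×2810 + x×2900 + (z_c − 971.4 − 16370 − x)×3220
The z_c×3220 term appears on both sides and cancels. Collect the known terms of each column as K = Σ(ρt)_known − 3220 × (depth of known layers): K_1 = 93150217 − 3220×33378.7 = −14329197; K_2 = 45999700 − 3220×(971.4 + 16370) = −9839608.
Balance: K_1 = K_2 − x×(3220 − 2900), so x = (K_2 − K_1)/(3220 − 2900) = 4489590/320 = 14000 m.

14000 m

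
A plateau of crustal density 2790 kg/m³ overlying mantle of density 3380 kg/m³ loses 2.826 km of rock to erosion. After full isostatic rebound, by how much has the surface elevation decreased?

Rebound u = e ρ_c/ρ_m = 2.826 km × 2790/3380 = 2.333 km.
Net surface drop = e − u = 2.826 km − 2.333 km = e (ρ_m − ρ_c)/ρ_m = 0.493 km.

0.493 km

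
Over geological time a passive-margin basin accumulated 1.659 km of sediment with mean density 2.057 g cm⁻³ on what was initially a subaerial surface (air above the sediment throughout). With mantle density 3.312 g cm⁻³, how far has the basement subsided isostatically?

Subaerial load: s = t ρ_sed / ρ_m = 1.659 km × 2.057/3.312 = 1.03 km.

1.03 km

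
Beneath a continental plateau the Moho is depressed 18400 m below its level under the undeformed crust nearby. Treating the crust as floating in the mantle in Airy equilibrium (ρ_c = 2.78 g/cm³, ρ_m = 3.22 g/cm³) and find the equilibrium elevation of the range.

In Airy isostatic equilibrium: ρ_c h = (ρ_m − ρ_c) r.
h = r (ρ_m − ρ_c) / ρ_c = 18400 m × (3.22 − 2.78) / 2.78 = 2910 m.

2910 m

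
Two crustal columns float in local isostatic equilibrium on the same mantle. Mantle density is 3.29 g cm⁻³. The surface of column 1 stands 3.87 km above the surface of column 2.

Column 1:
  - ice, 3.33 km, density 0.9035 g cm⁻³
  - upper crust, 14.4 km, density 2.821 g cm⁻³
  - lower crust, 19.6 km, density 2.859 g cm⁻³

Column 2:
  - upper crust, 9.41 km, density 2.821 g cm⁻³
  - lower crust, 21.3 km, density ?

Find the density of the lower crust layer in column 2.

Take the compensation level at the base of the deeper column (depth z_c below the surface of column 1) and equate Σ ρ_i t_i down to z_c; mantle fills any gap and the z_c terms cancel.
Column 1: 3.33×0.9035 + 14.4×2.821 + 19.6×2.859 + (z_c − 37.33)×3.29
Column 2: 3.87×0 + 9.41×2.821 + 21.3×ρ + (z_c − 3.87 − 30.71)×3.29
The z_c×3.29 term appears on both sides and cancels. Collect the known terms of each column as K = Σ(ρt)_known − 3.29 × (depth of known layers): K_1 = 99.667455 − 3.29×37.33 = −23.148245; K_2 = 26.54561 − 3.29×(3.87 + 30.71) = −87.22259.
Balance: K_1 = K_2 + 21.3×ρ, so ρ = (K_1 − K_2)/21.3 = 64.0743/21.3 = 3.01 g cm⁻³.

3.01 g cm⁻³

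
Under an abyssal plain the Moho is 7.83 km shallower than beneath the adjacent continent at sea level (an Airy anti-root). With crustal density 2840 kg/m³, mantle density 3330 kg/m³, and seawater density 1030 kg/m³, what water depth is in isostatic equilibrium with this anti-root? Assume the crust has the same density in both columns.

Replacing a thickness d of crust by seawater at the top must be balanced by replacing crust with mantle at the base: d (ρ_c − ρ_w) = a (ρ_m − ρ_c).
d = a (ρ_m − ρ_c)/(ρ_c − ρ_w) = 7.83 km × 490/1810 = 2.12 km.

2.12 km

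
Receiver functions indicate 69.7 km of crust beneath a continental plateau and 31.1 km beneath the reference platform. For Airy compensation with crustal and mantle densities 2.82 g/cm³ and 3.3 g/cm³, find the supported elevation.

Excess crust Δ = 69.7 km − 31.1 km = 38.6 km, split between elevation h and root r with h + r = Δ.
Airy balance ρ_c h = (ρ_m − ρ_c) r gives r = h ρ_c/(ρ_m − ρ_c), so h (1 + ρ_c/(ρ_m − ρ_c)) = Δ, i.e. h = Δ (ρ_m − ρ_c)/ρ_m.
h = 38.6 km × 0.48/3.3 = 5.61 km.

5.61 km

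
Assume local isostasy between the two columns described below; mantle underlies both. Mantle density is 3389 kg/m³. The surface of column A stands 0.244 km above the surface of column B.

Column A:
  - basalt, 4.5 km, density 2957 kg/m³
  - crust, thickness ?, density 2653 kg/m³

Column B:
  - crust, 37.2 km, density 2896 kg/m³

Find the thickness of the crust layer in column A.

23.4 km

Take the compensation level at the base of the deeper column (depth z_c below the surface of column A) and equate Σ ρ_i t_i down to z_c; mantle fills any gap and the z_c terms cancel.
Column A: 4.5×2957 + x×2653 + (z_c − 4.5 − x)×3389
Column B: 0.244×0 + 37.2×2896 + (z_c − 0.244 − 37.2)×3389
The z_c×3389 term appears on both sides and cancels. Collect the known terms of each column as K = Σ(ρt)_known − 3389 × (depth of known layers): K_A = 13306.5 − 3389×4.5 = −1944; K_B = 107731.2 − 3389×(0.244 + 37.2) = −19166.516.
Balance: K_A − x×(3389 − 2653) = K_B, so x = (K_A − K_B)/(3389 − 2653) = 17222.5/736 = 23.4 km.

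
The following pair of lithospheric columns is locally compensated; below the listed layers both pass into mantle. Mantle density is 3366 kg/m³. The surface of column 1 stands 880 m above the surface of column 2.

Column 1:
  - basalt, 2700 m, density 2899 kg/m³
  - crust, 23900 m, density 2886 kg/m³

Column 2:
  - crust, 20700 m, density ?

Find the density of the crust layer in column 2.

Take the compensation level at the base of the deeper column (depth z_c below the surface of column 1) and equate Σ ρ_i t_i down to z_c; mantle fills any gap and the z_c terms cancel.
Column 1: 2700×2899 + 23900×2886 + (z_c − 26600)×3366
Column 2: 880×0 + 20700×ρ + (z_c − 880 − 20700)×3366
The z_c×3366 term appears on both sides and cancels. Collect the known terms of each column as K = Σ(ρt)_known − 3366 × (depth of known layers): K_1 = 76802700 − 3366×26600 = −12732900; K_2 = 0 − 3366×(880 + 20700) = −72638280.
Balance: K_1 = K_2 + 20700×ρ, so ρ = (K_1 − K_2)/20700 = 59905400/20700 = 2890 kg/m³.

2890 kg/m³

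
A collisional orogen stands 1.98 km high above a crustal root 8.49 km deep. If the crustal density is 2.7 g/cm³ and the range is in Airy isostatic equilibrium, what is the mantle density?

3.33 g/cm³

Airy balance: ρ_c h = (ρ_m − ρ_c) r → ρ_m = ρ_c (1 + h/r).
ρ_m = 2.7 × (1 + 1.98 km/8.49 km) = 3.33 g/cm³.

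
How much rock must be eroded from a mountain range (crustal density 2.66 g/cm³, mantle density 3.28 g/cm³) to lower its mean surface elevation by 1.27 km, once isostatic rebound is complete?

Net drop Δ = e − u = e − e ρ_c/ρ_m = e (ρ_m − ρ_c)/ρ_m.
e = Δ ρ_m/(ρ_m − ρ_c) = 1.27 km × 3.28/0.62 = 6.72 km.

6.72 km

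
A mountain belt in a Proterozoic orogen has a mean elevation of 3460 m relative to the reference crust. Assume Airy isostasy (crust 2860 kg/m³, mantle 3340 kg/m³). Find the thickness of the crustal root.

20600 m

Equating mass per unit area of the two columns: the weight of the topography is balanced by the buoyancy of the root, ρ_c h = (ρ_m − ρ_c) r.
r = h · ρ_c / (ρ_m − ρ_c) = 3460 m × 2860 / (3340 − 2860) = 20600 m.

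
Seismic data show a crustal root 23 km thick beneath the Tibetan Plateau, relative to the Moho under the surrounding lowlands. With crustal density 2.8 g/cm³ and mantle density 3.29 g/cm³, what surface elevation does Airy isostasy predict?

4.03 km

Isostatic balance requires: ρ_c h = (ρ_m − ρ_c) r.
h = r (ρ_m − ρ_c) / ρ_c = 23 km × (3.29 − 2.8) / 2.8 = 4.03 km.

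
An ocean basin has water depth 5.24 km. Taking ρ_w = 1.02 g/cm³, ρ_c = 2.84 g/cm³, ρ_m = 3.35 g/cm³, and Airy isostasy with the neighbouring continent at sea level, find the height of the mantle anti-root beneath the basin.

In Airy isostatic equilibrium: replacing crust with seawater at the top is compensated by replacing crust with mantle at the base: d (ρ_c − ρ_w) = a (ρ_m − ρ_c).
a = d (ρ_c − ρ_w)/(ρ_m − ρ_c) = 5.24 km × 1.82/0.51 = 18.7 km.

18.7 km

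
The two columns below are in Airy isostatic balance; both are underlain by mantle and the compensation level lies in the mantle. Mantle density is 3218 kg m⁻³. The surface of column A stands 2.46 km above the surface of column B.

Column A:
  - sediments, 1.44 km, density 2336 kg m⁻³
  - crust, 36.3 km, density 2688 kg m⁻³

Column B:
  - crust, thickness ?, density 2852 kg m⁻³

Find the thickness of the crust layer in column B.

34.4 km

Take the compensation level at the base of the deeper column (depth z_c below the surface of column A) and equate Σ ρ_i t_i down to z_c; mantle fills any gap and the z_c terms cancel.
Column A: 1.44×2336 + 36.3×2688 + (z_c − 37.74)×3218
Column B: 2.46×0 + x×2852 + (z_c − 2.46 − 0 − x)×3218
The z_c×3218 term appears on both sides and cancels. Collect the known terms of each column as K = Σ(ρt)_known − 3218 × (depth of known layers): K_A = 100938.24 − 3218×37.74 = −20509.08; K_B = 0 − 3218×(2.46 + 0) = −7916.28.
Balance: K_A = K_B − x×(3218 − 2852), so x = (K_B − K_A)/(3218 − 2852) = 12592.8/366 = 34.4 km.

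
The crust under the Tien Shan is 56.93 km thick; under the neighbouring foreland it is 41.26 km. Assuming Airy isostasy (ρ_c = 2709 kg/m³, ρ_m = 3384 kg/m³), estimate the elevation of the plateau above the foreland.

Excess crust Δ = 56.93 km − 41.26 km = 15.67 km, split between elevation h and root r with h + r = Δ.
Airy balance ρ_c h = (ρ_m − ρ_c) r gives r = h ρ_c/(ρ_m − ρ_c), so h (1 + ρ_c/(ρ_m − ρ_c)) = Δ, i.e. h = Δ (ρ_m − ρ_c)/ρ_m.
h = 15.67 km × 675/3384 = 3.13 km.

3.13 km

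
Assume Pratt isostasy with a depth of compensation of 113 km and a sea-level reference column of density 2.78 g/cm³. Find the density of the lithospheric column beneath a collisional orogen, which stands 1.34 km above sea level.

Pratt balance: ρ_ref D = ρ (D + h).
ρ = ρ_ref D/(D + h) = 2.78 × 113 km/(113 km + 1.34 km) = 2.75 g/cm³.

2.75 g/cm³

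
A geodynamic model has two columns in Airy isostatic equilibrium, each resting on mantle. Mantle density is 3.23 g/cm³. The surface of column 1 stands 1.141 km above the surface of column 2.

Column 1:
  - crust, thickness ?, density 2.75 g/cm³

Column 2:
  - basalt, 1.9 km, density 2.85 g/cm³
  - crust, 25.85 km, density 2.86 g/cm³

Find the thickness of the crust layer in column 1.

29.1 km

Take the compensation level at the base of the deeper column (depth z_c below the surface of column 1) and equate Σ ρ_i t_i down to z_c; mantle fills any gap and the z_c terms cancel.
Column 1: x×2.75 + (z_c − 0 − x)×3.23
Column 2: 1.141×0 + 1.9×2.85 + 25.85×2.86 + (z_c − 1.141 − 27.75)×3.23
The z_c×3.23 term appears on both sides and cancels. Collect the known terms of each column as K = Σ(ρt)_known − 3.23 × (depth of known layers): K_1 = 0 − 3.23×0 = 0; K_2 = 79.346 − 3.23×(1.141 + 27.75) = −13.97193.
Balance: K_1 − x×(3.23 − 2.75) = K_2, so x = (K_1 − K_2)/(3.23 − 2.75) = 13.9719/0.48 = 29.1 km.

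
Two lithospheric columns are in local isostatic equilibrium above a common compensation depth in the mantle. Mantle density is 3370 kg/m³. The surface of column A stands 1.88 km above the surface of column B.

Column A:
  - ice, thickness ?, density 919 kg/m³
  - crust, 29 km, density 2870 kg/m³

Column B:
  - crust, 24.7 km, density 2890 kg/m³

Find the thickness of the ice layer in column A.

1.51 km

Take the compensation level at the base of the deeper column (depth z_c below the surface of column A) and equate Σ ρ_i t_i down to z_c; mantle fills any gap and the z_c terms cancel.
Column A: x×919 + 29×2870 + (z_c − 29 − x)×3370
Column B: 1.88×0 + 24.7×2890 + (z_c − 1.88 − 24.7)×3370
The z_c×3370 term appears on both sides and cancels. Collect the known terms of each column as K = Σ(ρt)_known − 3370 × (depth of known layers): K_A = 83230 − 3370×29 = −14500; K_B = 71383 − 3370×(1.88 + 24.7) = −18191.6.
Balance: K_A − x×(3370 − 919) = K_B, so x = (K_A − K_B)/(3370 − 919) = 3691.6/2451 = 1.51 km.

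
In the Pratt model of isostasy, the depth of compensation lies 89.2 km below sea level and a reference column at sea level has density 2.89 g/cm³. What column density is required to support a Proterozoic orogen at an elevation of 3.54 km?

Pratt balance: ρ_ref D = ρ (D + h).
ρ = ρ_ref D/(D + h) = 2.89 × 89.2 km/(89.2 km + 3.54 km) = 2.78 g/cm³.

2.78 g/cm³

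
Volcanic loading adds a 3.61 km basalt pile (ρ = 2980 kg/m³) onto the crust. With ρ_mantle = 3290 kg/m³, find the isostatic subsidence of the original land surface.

Subaerial loading: s = t ρ_load / ρ_m.
s = 3.61 km × 2980/3290 = 3.27 km.

3.27 km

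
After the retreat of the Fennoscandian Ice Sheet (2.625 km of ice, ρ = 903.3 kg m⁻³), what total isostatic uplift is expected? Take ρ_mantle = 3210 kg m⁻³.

Removing the load lets mantle flow back in; uplift u satisfies ρ_ice t = ρ_m u.
u = t ρ_ice/ρ_m = 2.625 km × 903.3/3210 = 0.739 km.

0.739 km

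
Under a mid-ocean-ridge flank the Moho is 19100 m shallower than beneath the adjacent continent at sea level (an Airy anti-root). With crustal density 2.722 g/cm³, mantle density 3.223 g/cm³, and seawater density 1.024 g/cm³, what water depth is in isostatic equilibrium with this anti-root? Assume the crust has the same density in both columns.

Replacing a thickness d of crust by seawater at the top must be balanced by replacing crust with mantle at the base: d (ρ_c − ρ_w) = a (ρ_m − ρ_c).
d = a (ρ_m − ρ_c)/(ρ_c − ρ_w) = 19100 m × 0.501/1.698 = 5640 m.

5640 m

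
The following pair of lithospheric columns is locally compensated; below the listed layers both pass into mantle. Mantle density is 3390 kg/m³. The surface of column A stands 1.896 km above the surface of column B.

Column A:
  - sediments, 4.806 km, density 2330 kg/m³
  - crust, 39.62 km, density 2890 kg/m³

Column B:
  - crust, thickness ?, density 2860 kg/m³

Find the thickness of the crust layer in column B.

34.9 km

Take the compensation level at the base of the deeper column (depth z_c below the surface of column A) and equate Σ ρ_i t_i down to z_c; mantle fills any gap and the z_c terms cancel.
Column A: 4.806×2330 + 39.62×2890 + (z_c − 44.426)×3390
Column B: 1.896×0 + x×2860 + (z_c − 1.896 − 0 − x)×3390
The z_c×3390 term appears on both sides and cancels. Collect the known terms of each column as K = Σ(ρt)_known − 3390 × (depth of known layers): K_A = 125699.78 − 3390×44.426 = −24904.36; K_B = 0 − 3390×(1.896 + 0) = −6427.44.
Balance: K_A = K_B − x×(3390 − 2860), so x = (K_B − K_A)/(3390 − 2860) = 18476.9/530 = 34.9 km.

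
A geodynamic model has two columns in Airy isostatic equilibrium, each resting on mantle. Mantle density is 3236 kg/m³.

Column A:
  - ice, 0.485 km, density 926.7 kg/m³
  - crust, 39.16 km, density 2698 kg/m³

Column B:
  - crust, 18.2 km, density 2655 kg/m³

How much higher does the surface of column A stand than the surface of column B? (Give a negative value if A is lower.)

3.59 km

For any compensation level in the mantle, the mantle terms cancel and isostasy reduces to e = (Σt_A − Σt_B) − (Σ(ρt)_A − Σ(ρt)_B) / ρ_m.
Σt_A = 39.645 km; Σt_B = 18.2 km; Σ(ρt)_A = 106103.129; Σ(ρt)_B = 48321 (in km·kg/m³).
e = (39.645 − 18.2) − (106103.129 − 48321) / 3236 = 3.59 km.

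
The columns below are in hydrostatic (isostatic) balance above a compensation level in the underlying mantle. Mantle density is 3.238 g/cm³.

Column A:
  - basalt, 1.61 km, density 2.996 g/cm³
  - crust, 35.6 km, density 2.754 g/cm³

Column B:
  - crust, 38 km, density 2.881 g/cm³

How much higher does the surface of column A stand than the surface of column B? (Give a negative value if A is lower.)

1.25 km

For any compensation level in the mantle, the mantle terms cancel and isostasy reduces to e = (Σt_A − Σt_B) − (Σ(ρt)_A − Σ(ρt)_B) / ρ_m.
Σt_A = 37.21 km; Σt_B = 38 km; Σ(ρt)_A = 102.86596; Σ(ρt)_B = 109.478 (in km·g/cm³).
e = (37.21 − 38) − (102.86596 − 109.478) / 3.238 = 1.25 km.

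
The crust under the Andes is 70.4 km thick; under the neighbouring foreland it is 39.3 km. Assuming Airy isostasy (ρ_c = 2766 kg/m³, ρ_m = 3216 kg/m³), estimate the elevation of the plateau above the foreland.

4.35 km

Excess crust Δ = 70.4 km − 39.3 km = 31.1 km, split between elevation h and root r with h + r = Δ.
Airy balance ρ_c h = (ρ_m − ρ_c) r gives r = h ρ_c/(ρ_m − ρ_c), so h (1 + ρ_c/(ρ_m − ρ_c)) = Δ, i.e. h = Δ (ρ_m − ρ_c)/ρ_m.
h = 31.1 km × 450/3216 = 4.35 km.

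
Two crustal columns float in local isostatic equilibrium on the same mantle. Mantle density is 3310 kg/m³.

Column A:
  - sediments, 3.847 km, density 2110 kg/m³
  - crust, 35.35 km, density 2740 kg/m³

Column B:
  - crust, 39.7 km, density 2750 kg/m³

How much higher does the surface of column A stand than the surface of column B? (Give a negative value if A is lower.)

0.766 km

For any compensation level in the mantle, the mantle terms cancel and isostasy reduces to e = (Σt_A − Σt_B) − (Σ(ρt)_A − Σ(ρt)_B) / ρ_m.
Σt_A = 39.197 km; Σt_B = 39.7 km; Σ(ρt)_A = 104976.17; Σ(ρt)_B = 109175 (in km·kg/m³).
e = (39.197 − 39.7) − (104976.17 − 109175) / 3310 = 0.766 km.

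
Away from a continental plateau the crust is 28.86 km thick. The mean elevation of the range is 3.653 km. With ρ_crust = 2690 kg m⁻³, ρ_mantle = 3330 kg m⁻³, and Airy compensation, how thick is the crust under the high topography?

47.9 km

Root depth r = h ρ_c / (ρ_m − ρ_c) = 3.653 km × 2690 / 640 = 15.35 km.
Total thickness = T + h + r = 28.86 km + 3.653 km + 15.35 km = 47.9 km.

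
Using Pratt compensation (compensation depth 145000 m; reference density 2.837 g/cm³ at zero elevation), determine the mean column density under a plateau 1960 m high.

2.8 g/cm³

Pratt balance: ρ_ref D = ρ (D + h).
ρ = ρ_ref D/(D + h) = 2.837 × 145000 m/(145000 m + 1960 m) = 2.8 g/cm³.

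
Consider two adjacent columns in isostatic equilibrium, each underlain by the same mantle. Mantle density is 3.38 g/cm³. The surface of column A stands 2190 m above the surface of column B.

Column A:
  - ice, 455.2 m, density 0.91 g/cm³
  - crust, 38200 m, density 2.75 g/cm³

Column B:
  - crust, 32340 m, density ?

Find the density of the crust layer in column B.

2.83 g/cm³

Take the compensation level at the base of the deeper column (depth z_c below the surface of column A) and equate Σ ρ_i t_i down to z_c; mantle fills any gap and the z_c terms cancel.
Column A: 455.2×0.91 + 38200×2.75 + (z_c − 38655.2)×3.38
Column B: 2190×0 + 32340×ρ + (z_c − 2190 − 32340)×3.38
The z_c×3.38 term appears on both sides and cancels. Collect the known terms of each column as K = Σ(ρt)_known − 3.38 × (depth of known layers): K_A = 105464.232 − 3.38×38655.2 = −25190.344; K_B = 0 − 3.38×(2190 + 32340) = −116711.4.
Balance: K_A = K_B + 32340×ρ, so ρ = (K_A − K_B)/32340 = 91521.1/32340 = 2.83 g/cm³.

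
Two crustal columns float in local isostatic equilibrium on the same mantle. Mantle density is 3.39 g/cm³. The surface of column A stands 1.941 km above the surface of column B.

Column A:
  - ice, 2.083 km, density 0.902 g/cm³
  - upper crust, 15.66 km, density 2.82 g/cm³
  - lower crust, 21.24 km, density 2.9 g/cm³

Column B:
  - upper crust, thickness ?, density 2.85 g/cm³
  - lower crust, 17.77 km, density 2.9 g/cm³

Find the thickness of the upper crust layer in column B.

17.1 km

Take the compensation level at the base of the deeper column (depth z_c below the surface of column A) and equate Σ ρ_i t_i down to z_c; mantle fills any gap and the z_c terms cancel.
Column A: 2.083×0.902 + 15.66×2.82 + 21.24×2.9 + (z_c − 38.983)×3.39
Column B: 1.941×0 + x×2.85 + 17.77×2.9 + (z_c − 1.941 − 17.77 − x)×3.39
The z_c×3.39 term appears on both sides and cancels. Collect the known terms of each column as K = Σ(ρt)_known − 3.39 × (depth of known layers): K_A = 107.636066 − 3.39×38.983 = −24.516304; K_B = 51.533 − 3.39×(1.941 + 17.77) = −15.28729.
Balance: K_A = K_B − x×(3.39 − 2.85), so x = (K_B − K_A)/(3.39 − 2.85) = 9.22901/0.54 = 17.1 km.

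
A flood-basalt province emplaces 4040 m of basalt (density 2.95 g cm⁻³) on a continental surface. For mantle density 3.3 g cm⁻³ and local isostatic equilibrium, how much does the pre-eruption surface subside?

Subaerial loading: s = t ρ_load / ρ_m.
s = 4040 m × 2.95/3.3 = 3610 m.

3610 m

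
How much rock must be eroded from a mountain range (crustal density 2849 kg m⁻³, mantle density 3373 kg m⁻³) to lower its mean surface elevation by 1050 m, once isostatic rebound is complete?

6760 m

Net drop Δ = e − u = e − e ρ_c/ρ_m = e (ρ_m − ρ_c)/ρ_m.
e = Δ ρ_m/(ρ_m − ρ_c) = 1050 m × 3373/524 = 6760 m.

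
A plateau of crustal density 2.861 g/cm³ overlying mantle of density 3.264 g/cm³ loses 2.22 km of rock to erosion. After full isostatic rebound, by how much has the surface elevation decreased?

Rebound u = e ρ_c/ρ_m = 2.22 km × 2.861/3.264 = 1.946 km.
Net surface drop = e − u = 2.22 km − 1.946 km = e (ρ_m − ρ_c)/ρ_m = 0.274 km.

0.274 km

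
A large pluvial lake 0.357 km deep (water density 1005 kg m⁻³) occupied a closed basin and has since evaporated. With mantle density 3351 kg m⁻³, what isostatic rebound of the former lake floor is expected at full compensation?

u = d ρ_w/ρ_m = 0.357 km × 1005/3351 = 0.107 km.

0.107 km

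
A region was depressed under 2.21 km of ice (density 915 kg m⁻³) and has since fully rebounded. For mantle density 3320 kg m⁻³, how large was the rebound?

Removing the load lets mantle flow back in; uplift u satisfies ρ_ice t = ρ_m u.
u = t ρ_ice/ρ_m = 2.21 km × 915/3320 = 0.609 km.

0.609 km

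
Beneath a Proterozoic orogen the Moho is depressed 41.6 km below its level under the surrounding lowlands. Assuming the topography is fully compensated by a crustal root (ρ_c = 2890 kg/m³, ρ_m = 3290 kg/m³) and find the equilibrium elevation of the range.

Isostatic balance requires: ρ_c h = (ρ_m − ρ_c) r.
h = r (ρ_m − ρ_c) / ρ_c = 41.6 km × (3290 − 2890) / 2890 = 5.76 km.

5.76 km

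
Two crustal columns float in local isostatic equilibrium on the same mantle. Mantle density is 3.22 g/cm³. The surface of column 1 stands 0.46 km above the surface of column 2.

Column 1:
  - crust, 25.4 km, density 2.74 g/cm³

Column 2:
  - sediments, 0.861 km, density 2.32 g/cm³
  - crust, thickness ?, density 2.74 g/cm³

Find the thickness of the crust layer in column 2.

Take the compensation level at the base of the deeper column (depth z_c below the surface of column 1) and equate Σ ρ_i t_i down to z_c; mantle fills any gap and the z_c terms cancel.
Column 1: 25.4×2.74 + (z_c − 25.4)×3.22
Column 2: 0.46×0 + 0.861×2.32 + x×2.74 + (z_c − 0.46 − 0.861 − x)×3.22
The z_c×3.22 term appears on both sides and cancels. Collect the known terms of each column as K = Σ(ρt)_known − 3.22 × (depth of known layers): K_1 = 69.596 − 3.22×25.4 = −12.192; K_2 = 1.99752 − 3.22×(0.46 + 0.861) = −2.2561.
Balance: K_1 = K_2 − x×(3.22 − 2.74), so x = (K_2 − K_1)/(3.22 − 2.74) = 9.9359/0.48 = 20.7 km.

20.7 km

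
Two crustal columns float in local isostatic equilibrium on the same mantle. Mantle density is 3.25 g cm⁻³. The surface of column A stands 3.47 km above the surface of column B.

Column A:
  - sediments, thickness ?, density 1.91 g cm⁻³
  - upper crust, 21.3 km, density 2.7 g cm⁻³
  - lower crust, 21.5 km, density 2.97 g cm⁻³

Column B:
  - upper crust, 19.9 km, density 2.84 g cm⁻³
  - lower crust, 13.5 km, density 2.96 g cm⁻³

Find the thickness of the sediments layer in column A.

4.19 km

Take the compensation level at the base of the deeper column (depth z_c below the surface of column A) and equate Σ ρ_i t_i down to z_c; mantle fills any gap and the z_c terms cancel.
Column A: x×1.91 + 21.3×2.7 + 21.5×2.97 + (z_c − 42.8 − x)×3.25
Column B: 3.47×0 + 19.9×2.84 + 13.5×2.96 + (z_c − 3.47 − 33.4)×3.25
The z_c×3.25 term appears on both sides and cancels. Collect the known terms of each column as K = Σ(ρt)_known − 3.25 × (depth of known layers): K_A = 121.365 − 3.25×42.8 = −17.735; K_B = 96.476 − 3.25×(3.47 + 33.4) = −23.3515.
Balance: K_A − x×(3.25 − 1.91) = K_B, so x = (K_A − K_B)/(3.25 − 1.91) = 5.6165/1.34 = 4.19 km.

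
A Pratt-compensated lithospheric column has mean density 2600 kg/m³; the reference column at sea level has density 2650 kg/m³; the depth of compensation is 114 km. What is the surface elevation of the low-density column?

ρ_ref D = ρ (D + h) → h = D (ρ_ref − ρ)/ρ.
h = 114 km × (2650 − 2600)/2600 = 2.19 km.

2.19 km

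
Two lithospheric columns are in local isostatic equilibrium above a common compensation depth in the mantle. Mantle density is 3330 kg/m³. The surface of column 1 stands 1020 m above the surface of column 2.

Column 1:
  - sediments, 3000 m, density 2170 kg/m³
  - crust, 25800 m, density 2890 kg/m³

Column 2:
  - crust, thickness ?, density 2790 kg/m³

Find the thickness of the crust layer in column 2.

Take the compensation level at the base of the deeper column (depth z_c below the surface of column 1) and equate Σ ρ_i t_i down to z_c; mantle fills any gap and the z_c terms cancel.
Column 1: 3000×2170 + 25800×2890 + (z_c − 28800)×3330
Column 2: 1020×0 + x×2790 + (z_c − 1020 − 0 − x)×3330
The z_c×3330 term appears on both sides and cancels. Collect the known terms of each column as K = Σ(ρt)_known − 3330 × (depth of known layers): K_1 = 81072000 − 3330×28800 = −14832000; K_2 = 0 − 3330×(1020 + 0) = −3396600.
Balance: K_1 = K_2 − x×(3330 − 2790), so x = (K_2 − K_1)/(3330 − 2790) = 11435400/540 = 21200 m.

21200 m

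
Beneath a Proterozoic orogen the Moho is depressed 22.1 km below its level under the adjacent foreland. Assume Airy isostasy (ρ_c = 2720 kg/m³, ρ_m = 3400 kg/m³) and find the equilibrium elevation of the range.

Balancing pressure at the compensation depth: ρ_c h = (ρ_m − ρ_c) r.
h = r (ρ_m − ρ_c) / ρ_c = 22.1 km × (3400 − 2720) / 2720 = 5.53 km.

5.53 km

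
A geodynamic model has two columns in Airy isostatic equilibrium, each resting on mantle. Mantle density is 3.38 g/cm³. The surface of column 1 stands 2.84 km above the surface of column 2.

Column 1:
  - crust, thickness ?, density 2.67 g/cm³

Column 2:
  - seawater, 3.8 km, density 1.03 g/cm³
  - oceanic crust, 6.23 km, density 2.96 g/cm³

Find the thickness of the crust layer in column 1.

Take the compensation level at the base of the deeper column (depth z_c below the surface of column 1) and equate Σ ρ_i t_i down to z_c; mantle fills any gap and the z_c terms cancel.
Column 1: x×2.67 + (z_c − 0 − x)×3.38
Column 2: 2.84×0 + 3.8×1.03 + 6.23×2.96 + (z_c − 2.84 − 10.03)×3.38
The z_c×3.38 term appears on both sides and cancels. Collect the known terms of each column as K = Σ(ρt)_known − 3.38 × (depth of known layers): K_1 = 0 − 3.38×0 = 0; K_2 = 22.3548 − 3.38×(2.84 + 10.03) = −21.1458.
Balance: K_1 − x×(3.38 − 2.67) = K_2, so x = (K_1 − K_2)/(3.38 − 2.67) = 21.1458/0.71 = 29.8 km.

29.8 km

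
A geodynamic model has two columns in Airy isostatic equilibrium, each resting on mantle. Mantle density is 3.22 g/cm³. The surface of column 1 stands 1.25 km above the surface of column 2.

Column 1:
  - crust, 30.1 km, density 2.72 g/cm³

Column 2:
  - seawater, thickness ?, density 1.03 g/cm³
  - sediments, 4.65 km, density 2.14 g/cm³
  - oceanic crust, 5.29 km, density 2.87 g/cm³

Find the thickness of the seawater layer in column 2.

Take the compensation level at the base of the deeper column (depth z_c below the surface of column 1) and equate Σ ρ_i t_i down to z_c; mantle fills any gap and the z_c terms cancel.
Column 1: 30.1×2.72 + (z_c − 30.1)×3.22
Column 2: 1.25×0 + x×1.03 + 4.65×2.14 + 5.29×2.87 + (z_c − 1.25 − 9.94 − x)×3.22
The z_c×3.22 term appears on both sides and cancels. Collect the known terms of each column as K = Σ(ρt)_known − 3.22 × (depth of known layers): K_1 = 81.872 − 3.22×30.1 = −15.05; K_2 = 25.1333 − 3.22×(1.25 + 9.94) = −10.8985.
Balance: K_1 = K_2 − x×(3.22 − 1.03), so x = (K_2 − K_1)/(3.22 − 1.03) = 4.1515/2.19 = 1.9 km.

1.9 km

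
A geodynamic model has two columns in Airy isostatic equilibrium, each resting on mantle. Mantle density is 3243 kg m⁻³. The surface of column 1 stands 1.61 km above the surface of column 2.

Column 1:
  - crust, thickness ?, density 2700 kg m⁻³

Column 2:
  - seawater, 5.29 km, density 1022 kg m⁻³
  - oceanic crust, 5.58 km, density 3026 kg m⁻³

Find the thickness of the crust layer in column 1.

33.5 km

Take the compensation level at the base of the deeper column (depth z_c below the surface of column 1) and equate Σ ρ_i t_i down to z_c; mantle fills any gap and the z_c terms cancel.
Column 1: x×2700 + (z_c − 0 − x)×3243
Column 2: 1.61×0 + 5.29×1022 + 5.58×3026 + (z_c − 1.61 − 10.87)×3243
The z_c×3243 term appears on both sides and cancels. Collect the known terms of each column as K = Σ(ρt)_known − 3243 × (depth of known layers): K_1 = 0 − 3243×0 = 0; K_2 = 22291.46 − 3243×(1.61 + 10.87) = −18181.18.
Balance: K_1 − x×(3243 − 2700) = K_2, so x = (K_1 − K_2)/(3243 − 2700) = 18181.2/543 = 33.5 km.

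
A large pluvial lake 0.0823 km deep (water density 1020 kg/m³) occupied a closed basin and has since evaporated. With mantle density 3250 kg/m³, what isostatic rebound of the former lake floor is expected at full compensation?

u = d ρ_w/ρ_m = 0.0823 km × 1020/3250 = 0.0258 km.

0.0258 km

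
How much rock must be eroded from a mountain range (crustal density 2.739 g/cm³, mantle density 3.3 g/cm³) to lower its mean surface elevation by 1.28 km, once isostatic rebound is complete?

Net drop Δ = e − u = e − e ρ_c/ρ_m = e (ρ_m − ρ_c)/ρ_m.
e = Δ ρ_m/(ρ_m − ρ_c) = 1.28 km × 3.3/0.561 = 7.53 km.

7.53 km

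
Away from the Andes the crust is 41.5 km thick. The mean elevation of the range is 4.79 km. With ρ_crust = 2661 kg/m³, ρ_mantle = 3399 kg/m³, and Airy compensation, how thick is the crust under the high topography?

Root depth r = h ρ_c / (ρ_m − ρ_c) = 4.79 km × 2661 / 738 = 17.27 km.
Total thickness = T + h + r = 41.5 km + 4.79 km + 17.27 km = 63.6 km.

63.6 km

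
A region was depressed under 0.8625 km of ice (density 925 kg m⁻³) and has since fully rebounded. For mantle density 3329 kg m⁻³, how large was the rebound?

0.24 km

Removing the load lets mantle flow back in; uplift u satisfies ρ_ice t = ρ_m u.
u = t ρ_ice/ρ_m = 0.8625 km × 925/3329 = 0.24 km.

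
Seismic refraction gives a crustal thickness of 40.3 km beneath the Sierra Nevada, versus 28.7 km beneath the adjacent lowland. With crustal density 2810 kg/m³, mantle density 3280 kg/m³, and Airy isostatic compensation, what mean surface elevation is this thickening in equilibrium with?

Excess crust Δ = 40.3 km − 28.7 km = 11.6 km, split between elevation h and root r with h + r = Δ.
Airy balance ρ_c h = (ρ_m − ρ_c) r gives r = h ρ_c/(ρ_m − ρ_c), so h (1 + ρ_c/(ρ_m − ρ_c)) = Δ, i.e. h = Δ (ρ_m − ρ_c)/ρ_m.
h = 11.6 km × 470/3280 = 1.66 km.

1.66 km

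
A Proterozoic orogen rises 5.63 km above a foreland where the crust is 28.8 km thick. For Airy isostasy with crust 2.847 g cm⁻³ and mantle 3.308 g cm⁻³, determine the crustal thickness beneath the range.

Root depth r = h ρ_c / (ρ_m − ρ_c) = 5.63 km × 2.847 / 0.461 = 34.77 km.
Total thickness = T + h + r = 28.8 km + 5.63 km + 34.77 km = 69.2 km.

69.2 km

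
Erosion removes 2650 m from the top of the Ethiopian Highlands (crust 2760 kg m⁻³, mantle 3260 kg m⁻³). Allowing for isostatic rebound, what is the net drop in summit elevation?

406 m

Rebound u = e ρ_c/ρ_m = 2650 m × 2760/3260 = 2244 m.
Net surface drop = e − u = 2650 m − 2244 m = e (ρ_m − ρ_c)/ρ_m = 406 m.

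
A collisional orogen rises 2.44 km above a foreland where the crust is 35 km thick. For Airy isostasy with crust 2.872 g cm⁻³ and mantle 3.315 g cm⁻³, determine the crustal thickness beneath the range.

Root depth r = h ρ_c / (ρ_m − ρ_c) = 2.44 km × 2.872 / 0.443 = 15.82 km.
Total thickness = T + h + r = 35 km + 2.44 km + 15.82 km = 53.3 km.

53.3 km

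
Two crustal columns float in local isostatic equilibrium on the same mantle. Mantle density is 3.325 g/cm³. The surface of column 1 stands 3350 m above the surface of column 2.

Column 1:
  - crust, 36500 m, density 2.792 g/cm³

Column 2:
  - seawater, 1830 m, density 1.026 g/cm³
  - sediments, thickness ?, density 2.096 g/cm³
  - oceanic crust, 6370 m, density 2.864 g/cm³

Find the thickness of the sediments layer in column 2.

Take the compensation level at the base of the deeper column (depth z_c below the surface of column 1) and equate Σ ρ_i t_i down to z_c; mantle fills any gap and the z_c terms cancel.
Column 1: 36500×2.792 + (z_c − 36500)×3.325
Column 2: 3350×0 + 1830×1.026 + x×2.096 + 6370×2.864 + (z_c − 3350 − 8200 − x)×3.325
The z_c×3.325 term appears on both sides and cancels. Collect the known terms of each column as K = Σ(ρt)_known − 3.325 × (depth of known layers): K_1 = 101908 − 3.325×36500 = −19454.5; K_2 = 20121.26 − 3.325×(3350 + 8200) = −18282.49.
Balance: K_1 = K_2 − x×(3.325 − 2.096), so x = (K_2 − K_1)/(3.325 − 2.096) = 1172.01/1.229 = 954 m.

954 m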